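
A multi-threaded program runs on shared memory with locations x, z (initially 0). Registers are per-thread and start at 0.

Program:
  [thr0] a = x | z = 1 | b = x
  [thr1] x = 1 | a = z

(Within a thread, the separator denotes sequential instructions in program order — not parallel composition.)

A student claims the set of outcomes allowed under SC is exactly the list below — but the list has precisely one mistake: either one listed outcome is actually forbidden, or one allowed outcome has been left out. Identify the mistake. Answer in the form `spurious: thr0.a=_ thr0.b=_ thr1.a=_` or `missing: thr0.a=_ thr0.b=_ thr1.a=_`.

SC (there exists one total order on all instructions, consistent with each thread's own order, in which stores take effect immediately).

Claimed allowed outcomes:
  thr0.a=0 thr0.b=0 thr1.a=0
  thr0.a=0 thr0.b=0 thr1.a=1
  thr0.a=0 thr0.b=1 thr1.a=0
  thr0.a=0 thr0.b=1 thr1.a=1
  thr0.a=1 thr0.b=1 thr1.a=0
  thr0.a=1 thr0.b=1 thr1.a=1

spurious: thr0.a=0 thr0.b=0 thr1.a=0

outcome vector order: (thr0.a,thr0.b,thr1.a)
[SC] allowed = {<0 0 1>, <0 1 0>, <0 1 1>, <1 1 0>, <1 1 1>}
claimed∖SC = {<0 0 0>}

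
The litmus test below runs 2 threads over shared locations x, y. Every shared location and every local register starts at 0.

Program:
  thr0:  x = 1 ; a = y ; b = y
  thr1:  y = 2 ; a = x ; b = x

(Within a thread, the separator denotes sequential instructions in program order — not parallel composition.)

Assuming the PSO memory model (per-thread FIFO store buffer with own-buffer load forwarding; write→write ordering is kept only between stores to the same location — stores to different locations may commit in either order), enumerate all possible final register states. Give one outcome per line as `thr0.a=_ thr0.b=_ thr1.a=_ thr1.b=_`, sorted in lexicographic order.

thr0.a=0 thr0.b=0 thr1.a=0 thr1.b=0
thr0.a=0 thr0.b=0 thr1.a=0 thr1.b=1
thr0.a=0 thr0.b=0 thr1.a=1 thr1.b=1
thr0.a=0 thr0.b=2 thr1.a=0 thr1.b=0
thr0.a=0 thr0.b=2 thr1.a=0 thr1.b=1
thr0.a=0 thr0.b=2 thr1.a=1 thr1.b=1
thr0.a=2 thr0.b=2 thr1.a=0 thr1.b=0
thr0.a=2 thr0.b=2 thr1.a=0 thr1.b=1
thr0.a=2 thr0.b=2 thr1.a=1 thr1.b=1

outcome vector order: (thr0.a,thr0.b,thr1.a,thr1.b)
|PSO outcomes| = 9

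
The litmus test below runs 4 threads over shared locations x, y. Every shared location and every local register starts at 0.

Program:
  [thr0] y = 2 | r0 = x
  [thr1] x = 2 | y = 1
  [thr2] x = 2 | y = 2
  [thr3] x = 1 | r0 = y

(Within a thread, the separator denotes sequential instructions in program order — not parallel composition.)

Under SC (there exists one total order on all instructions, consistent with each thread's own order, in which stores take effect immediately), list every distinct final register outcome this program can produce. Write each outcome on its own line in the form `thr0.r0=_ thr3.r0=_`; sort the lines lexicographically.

outcome vector order: (thr0.r0,thr3.r0)
|SC outcomes| = 8

thr0.r0=0 thr3.r0=1
thr0.r0=0 thr3.r0=2
thr0.r0=1 thr3.r0=0
thr0.r0=1 thr3.r0=1
thr0.r0=1 thr3.r0=2
thr0.r0=2 thr3.r0=0
thr0.r0=2 thr3.r0=1
thr0.r0=2 thr3.r0=2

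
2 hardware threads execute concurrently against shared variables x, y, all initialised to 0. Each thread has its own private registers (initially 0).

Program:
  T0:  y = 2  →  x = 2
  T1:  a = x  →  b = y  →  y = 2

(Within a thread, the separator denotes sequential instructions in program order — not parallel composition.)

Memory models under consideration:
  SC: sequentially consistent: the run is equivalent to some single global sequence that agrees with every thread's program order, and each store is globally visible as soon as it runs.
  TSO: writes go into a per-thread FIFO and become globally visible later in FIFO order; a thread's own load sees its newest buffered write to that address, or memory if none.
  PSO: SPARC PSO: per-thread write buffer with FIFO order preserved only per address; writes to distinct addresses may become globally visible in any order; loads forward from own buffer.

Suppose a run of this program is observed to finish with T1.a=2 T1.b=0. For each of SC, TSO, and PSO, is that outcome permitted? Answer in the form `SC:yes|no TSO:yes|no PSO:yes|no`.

outcome vector order: (T1.a,T1.b)
SC: 3 outcomes — {<0 0>; <0 2>; <2 2>}
TSO: 3 outcomes — {<0 0>; <0 2>; <2 2>}
PSO: 4 outcomes — {<0 0>; <0 2>; <2 0>; <2 2>}
target <2 0> ∈ {PSO}

SC:no TSO:no PSO:yes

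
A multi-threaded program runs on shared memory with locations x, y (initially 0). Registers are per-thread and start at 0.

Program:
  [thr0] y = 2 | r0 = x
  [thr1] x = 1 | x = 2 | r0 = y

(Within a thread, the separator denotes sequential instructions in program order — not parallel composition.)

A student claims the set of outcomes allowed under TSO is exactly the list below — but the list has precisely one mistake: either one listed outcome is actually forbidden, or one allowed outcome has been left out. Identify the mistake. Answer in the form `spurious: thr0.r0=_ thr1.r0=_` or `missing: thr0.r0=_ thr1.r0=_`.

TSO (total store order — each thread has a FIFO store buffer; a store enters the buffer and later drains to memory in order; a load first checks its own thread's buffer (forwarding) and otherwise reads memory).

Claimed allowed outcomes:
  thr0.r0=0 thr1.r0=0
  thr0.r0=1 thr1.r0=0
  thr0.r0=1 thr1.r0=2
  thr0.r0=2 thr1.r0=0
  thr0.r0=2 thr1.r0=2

missing: thr0.r0=0 thr1.r0=2

outcome vector order: (thr0.r0,thr1.r0)
[TSO] allowed = {0/0, 0/2, 1/0, 1/2, 2/0, 2/2}
TSO∖claimed = {0/2}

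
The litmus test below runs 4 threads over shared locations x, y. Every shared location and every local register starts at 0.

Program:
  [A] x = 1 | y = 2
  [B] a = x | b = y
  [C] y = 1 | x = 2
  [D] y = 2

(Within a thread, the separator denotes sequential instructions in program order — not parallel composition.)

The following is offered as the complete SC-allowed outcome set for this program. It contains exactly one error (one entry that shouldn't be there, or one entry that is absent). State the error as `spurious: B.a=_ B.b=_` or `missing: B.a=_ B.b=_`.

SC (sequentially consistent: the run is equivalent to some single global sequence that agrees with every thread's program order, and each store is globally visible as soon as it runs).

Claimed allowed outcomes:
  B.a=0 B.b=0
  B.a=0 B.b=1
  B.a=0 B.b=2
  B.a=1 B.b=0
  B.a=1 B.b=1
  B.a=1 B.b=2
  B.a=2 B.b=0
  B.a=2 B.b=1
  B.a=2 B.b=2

spurious: B.a=2 B.b=0

outcome vector order: (B.a,B.b)
[SC] allowed = {0/0; 0/1; 0/2; 1/0; 1/1; 1/2; 2/1; 2/2}
claimed∖SC = {2/0}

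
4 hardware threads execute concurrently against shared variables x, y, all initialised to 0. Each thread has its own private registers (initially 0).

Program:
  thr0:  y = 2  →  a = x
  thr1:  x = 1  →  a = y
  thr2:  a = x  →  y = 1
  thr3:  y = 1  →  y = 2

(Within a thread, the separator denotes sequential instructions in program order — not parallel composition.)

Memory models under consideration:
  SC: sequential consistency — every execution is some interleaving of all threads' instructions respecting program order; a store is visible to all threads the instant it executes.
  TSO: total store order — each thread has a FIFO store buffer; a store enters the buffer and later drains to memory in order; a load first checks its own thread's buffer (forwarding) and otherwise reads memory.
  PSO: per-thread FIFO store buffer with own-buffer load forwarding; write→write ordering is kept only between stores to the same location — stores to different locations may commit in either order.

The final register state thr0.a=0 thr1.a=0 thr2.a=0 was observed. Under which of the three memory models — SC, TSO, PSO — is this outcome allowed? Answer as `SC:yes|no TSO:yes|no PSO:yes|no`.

SC:no TSO:yes PSO:yes

outcome vector order: (thr0.a,thr1.a,thr2.a)
[SC] allowed = {<0 1 0> <0 1 1> <0 2 0> <0 2 1> <1 0 0> <1 0 1> <1 1 0> <1 1 1> <1 2 0> <1 2 1>}
[TSO] allowed = {<0 0 0> <0 0 1> <0 1 0> <0 1 1> <0 2 0> <0 2 1> <1 0 0> <1 0 1> <1 1 0> <1 1 1> <1 2 0> <1 2 1>}
[PSO] allowed = {<0 0 0> <0 0 1> <0 1 0> <0 1 1> <0 2 0> <0 2 1> <1 0 0> <1 0 1> <1 1 0> <1 1 1> <1 2 0> <1 2 1>}
target <0 0 0> ∈ {TSO,PSO}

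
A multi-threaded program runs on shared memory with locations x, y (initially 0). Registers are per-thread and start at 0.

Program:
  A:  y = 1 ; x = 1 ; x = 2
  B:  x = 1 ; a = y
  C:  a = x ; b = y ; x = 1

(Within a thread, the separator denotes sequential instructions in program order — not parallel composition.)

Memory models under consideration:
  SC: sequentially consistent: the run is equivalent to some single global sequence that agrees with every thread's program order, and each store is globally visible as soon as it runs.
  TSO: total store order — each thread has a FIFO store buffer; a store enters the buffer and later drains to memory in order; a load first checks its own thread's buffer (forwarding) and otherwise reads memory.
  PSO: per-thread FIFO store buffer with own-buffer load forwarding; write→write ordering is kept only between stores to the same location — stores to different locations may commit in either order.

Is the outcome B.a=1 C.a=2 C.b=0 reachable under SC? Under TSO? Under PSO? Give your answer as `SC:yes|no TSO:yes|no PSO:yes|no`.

SC:no TSO:no PSO:yes

outcome vector order: (B.a,C.a,C.b)
[SC] allowed = {<0 0 0>, <0 0 1>, <0 1 0>, <0 1 1>, <0 2 1>, <1 0 0>, <1 0 1>, <1 1 0>, <1 1 1>, <1 2 1>}
[TSO] allowed = {<0 0 0>, <0 0 1>, <0 1 0>, <0 1 1>, <0 2 1>, <1 0 0>, <1 0 1>, <1 1 0>, <1 1 1>, <1 2 1>}
[PSO] allowed = {<0 0 0>, <0 0 1>, <0 1 0>, <0 1 1>, <0 2 0>, <0 2 1>, <1 0 0>, <1 0 1>, <1 1 0>, <1 1 1>, <1 2 0>, <1 2 1>}
target <1 2 0> ∈ {PSO}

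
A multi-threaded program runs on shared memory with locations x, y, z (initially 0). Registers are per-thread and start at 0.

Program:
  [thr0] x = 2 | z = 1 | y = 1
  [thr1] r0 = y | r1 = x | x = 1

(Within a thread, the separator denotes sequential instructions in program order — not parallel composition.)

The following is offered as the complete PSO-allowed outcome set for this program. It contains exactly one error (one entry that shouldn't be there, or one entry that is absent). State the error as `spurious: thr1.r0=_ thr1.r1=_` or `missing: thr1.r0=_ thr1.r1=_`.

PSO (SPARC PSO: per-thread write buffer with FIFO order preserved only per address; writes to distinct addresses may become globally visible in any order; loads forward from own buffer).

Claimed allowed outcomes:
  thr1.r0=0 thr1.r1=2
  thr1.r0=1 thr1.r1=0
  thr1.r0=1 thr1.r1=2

outcome vector order: (thr1.r0,thr1.r1)
under PSO → (0,0) (0,2) (1,0) (1,2)
PSO∖claimed = {(0,0)}

missing: thr1.r0=0 thr1.r1=0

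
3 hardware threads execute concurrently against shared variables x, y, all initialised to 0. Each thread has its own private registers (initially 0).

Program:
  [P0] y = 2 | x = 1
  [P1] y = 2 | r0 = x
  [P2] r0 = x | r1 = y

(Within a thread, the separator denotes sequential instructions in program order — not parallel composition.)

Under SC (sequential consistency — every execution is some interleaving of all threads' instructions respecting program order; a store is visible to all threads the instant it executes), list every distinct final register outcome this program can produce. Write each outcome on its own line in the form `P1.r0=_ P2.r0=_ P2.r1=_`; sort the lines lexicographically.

outcome vector order: (P1.r0,P2.r0,P2.r1)
|SC outcomes| = 6

P1.r0=0 P2.r0=0 P2.r1=0
P1.r0=0 P2.r0=0 P2.r1=2
P1.r0=0 P2.r0=1 P2.r1=2
P1.r0=1 P2.r0=0 P2.r1=0
P1.r0=1 P2.r0=0 P2.r1=2
P1.r0=1 P2.r0=1 P2.r1=2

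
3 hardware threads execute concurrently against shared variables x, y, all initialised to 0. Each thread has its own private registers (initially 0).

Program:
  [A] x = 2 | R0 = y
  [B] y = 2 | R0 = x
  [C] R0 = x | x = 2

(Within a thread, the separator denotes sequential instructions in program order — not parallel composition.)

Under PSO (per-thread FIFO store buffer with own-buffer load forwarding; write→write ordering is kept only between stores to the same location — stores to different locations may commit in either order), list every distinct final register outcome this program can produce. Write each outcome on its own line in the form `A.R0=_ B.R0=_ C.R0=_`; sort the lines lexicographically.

A.R0=0 B.R0=0 C.R0=0
A.R0=0 B.R0=0 C.R0=2
A.R0=0 B.R0=2 C.R0=0
A.R0=0 B.R0=2 C.R0=2
A.R0=2 B.R0=0 C.R0=0
A.R0=2 B.R0=0 C.R0=2
A.R0=2 B.R0=2 C.R0=0
A.R0=2 B.R0=2 C.R0=2

outcome vector order: (A.R0,B.R0,C.R0)
|PSO outcomes| = 8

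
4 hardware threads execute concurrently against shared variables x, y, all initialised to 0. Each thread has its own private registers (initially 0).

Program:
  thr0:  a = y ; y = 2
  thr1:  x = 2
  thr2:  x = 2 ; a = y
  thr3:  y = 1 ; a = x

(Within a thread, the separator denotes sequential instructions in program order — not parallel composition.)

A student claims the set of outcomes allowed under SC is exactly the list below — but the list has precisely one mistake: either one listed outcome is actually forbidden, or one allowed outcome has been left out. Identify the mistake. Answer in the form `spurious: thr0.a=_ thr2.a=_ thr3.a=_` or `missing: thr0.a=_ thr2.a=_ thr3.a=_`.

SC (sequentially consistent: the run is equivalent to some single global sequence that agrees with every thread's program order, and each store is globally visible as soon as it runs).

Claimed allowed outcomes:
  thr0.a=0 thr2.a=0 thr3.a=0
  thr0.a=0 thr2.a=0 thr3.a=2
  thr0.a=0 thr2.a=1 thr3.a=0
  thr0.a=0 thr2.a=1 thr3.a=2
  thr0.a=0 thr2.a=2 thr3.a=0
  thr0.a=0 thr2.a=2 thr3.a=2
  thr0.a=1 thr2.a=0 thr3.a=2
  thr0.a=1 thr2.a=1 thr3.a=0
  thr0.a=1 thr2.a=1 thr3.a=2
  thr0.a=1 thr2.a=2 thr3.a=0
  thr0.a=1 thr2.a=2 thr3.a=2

spurious: thr0.a=0 thr2.a=0 thr3.a=0

outcome vector order: (thr0.a,thr2.a,thr3.a)
SC (10): 0/0/2, 0/1/0, 0/1/2, 0/2/0, 0/2/2, 1/0/2, 1/1/0, 1/1/2, 1/2/0, 1/2/2
claimed∖SC = {0/0/0}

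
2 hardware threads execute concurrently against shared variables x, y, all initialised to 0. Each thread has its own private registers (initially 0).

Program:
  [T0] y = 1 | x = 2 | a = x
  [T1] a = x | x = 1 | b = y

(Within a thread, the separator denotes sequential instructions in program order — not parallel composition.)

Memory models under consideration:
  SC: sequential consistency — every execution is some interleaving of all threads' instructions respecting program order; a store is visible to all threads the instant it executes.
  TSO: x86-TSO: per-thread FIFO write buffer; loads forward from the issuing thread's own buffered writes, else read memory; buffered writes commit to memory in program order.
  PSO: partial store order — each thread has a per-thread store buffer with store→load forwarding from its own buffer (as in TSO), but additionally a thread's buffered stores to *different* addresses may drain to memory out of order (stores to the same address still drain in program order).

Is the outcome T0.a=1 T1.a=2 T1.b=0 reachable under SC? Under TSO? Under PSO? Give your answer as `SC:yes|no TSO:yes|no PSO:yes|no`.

outcome vector order: (T0.a,T1.a,T1.b)
[SC] allowed = {101 121 200 201 221}
[TSO] allowed = {100 101 121 200 201 221}
[PSO] allowed = {100 101 120 121 200 201 220 221}
target 120 ∈ {PSO}

SC:no TSO:no PSO:yes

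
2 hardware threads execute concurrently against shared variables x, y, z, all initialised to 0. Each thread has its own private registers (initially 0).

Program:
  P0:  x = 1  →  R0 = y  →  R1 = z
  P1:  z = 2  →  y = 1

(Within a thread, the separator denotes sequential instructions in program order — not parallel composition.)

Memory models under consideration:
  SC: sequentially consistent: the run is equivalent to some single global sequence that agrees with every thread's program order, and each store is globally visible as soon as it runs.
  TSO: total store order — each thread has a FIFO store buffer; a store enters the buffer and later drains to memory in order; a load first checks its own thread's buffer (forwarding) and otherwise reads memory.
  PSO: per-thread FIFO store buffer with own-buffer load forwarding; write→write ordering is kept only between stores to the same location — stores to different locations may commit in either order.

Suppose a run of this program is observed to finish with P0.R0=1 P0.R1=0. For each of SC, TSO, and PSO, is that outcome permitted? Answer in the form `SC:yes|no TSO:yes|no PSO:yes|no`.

SC:no TSO:no PSO:yes

outcome vector order: (P0.R0,P0.R1)
SC: 3 outcomes — {0/0 0/2 1/2}
TSO: 3 outcomes — {0/0 0/2 1/2}
PSO: 4 outcomes — {0/0 0/2 1/0 1/2}
target 1/0 ∈ {PSO}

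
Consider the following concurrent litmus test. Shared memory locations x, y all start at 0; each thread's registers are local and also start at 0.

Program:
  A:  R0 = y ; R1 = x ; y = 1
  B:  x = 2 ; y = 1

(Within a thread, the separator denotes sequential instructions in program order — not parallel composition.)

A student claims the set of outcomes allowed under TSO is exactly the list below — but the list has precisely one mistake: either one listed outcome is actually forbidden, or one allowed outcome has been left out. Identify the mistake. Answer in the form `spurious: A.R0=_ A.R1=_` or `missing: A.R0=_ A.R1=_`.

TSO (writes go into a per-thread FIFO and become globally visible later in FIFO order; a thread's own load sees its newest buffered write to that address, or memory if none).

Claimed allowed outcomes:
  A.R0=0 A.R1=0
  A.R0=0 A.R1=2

missing: A.R0=1 A.R1=2

outcome vector order: (A.R0,A.R1)
TSO (3): 0/0; 0/2; 1/2
TSO∖claimed = {1/2}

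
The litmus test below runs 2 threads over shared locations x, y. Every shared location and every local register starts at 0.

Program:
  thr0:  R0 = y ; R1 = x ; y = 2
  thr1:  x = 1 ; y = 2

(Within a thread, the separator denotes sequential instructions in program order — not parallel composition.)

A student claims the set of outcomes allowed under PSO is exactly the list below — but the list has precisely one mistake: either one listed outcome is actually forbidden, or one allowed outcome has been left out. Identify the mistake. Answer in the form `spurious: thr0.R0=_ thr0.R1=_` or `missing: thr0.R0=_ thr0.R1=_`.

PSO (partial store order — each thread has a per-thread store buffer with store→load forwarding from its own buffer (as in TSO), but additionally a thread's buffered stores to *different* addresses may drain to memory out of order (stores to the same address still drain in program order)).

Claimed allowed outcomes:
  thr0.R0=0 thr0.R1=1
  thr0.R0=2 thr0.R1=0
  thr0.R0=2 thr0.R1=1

outcome vector order: (thr0.R0,thr0.R1)
[PSO] allowed = {(0,0) (0,1) (2,0) (2,1)}
PSO∖claimed = {(0,0)}

missing: thr0.R0=0 thr0.R1=0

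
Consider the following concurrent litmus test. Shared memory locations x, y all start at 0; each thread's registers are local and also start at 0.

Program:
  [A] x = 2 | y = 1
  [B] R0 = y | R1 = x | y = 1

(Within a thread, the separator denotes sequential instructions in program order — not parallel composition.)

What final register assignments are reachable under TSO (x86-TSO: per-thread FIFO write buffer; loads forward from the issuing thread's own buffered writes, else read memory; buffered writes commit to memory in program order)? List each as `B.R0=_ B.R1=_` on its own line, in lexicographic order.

outcome vector order: (B.R0,B.R1)
|TSO outcomes| = 3

B.R0=0 B.R1=0
B.R0=0 B.R1=2
B.R0=1 B.R1=2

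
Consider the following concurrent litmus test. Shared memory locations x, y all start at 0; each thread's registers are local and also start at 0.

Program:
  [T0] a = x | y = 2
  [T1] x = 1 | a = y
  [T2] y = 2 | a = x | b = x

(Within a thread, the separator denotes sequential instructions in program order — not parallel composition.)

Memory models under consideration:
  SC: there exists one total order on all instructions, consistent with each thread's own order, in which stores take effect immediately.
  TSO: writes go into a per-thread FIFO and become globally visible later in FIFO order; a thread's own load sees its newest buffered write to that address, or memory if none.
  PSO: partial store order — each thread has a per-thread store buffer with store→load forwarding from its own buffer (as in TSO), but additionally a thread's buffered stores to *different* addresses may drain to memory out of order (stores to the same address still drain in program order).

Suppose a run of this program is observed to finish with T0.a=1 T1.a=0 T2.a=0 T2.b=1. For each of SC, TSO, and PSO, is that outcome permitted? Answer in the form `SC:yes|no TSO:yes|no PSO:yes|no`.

outcome vector order: (T0.a,T1.a,T2.a,T2.b)
SC: 8 outcomes — {(0,0,1,1), (0,2,0,0), (0,2,0,1), (0,2,1,1), (1,0,1,1), (1,2,0,0), (1,2,0,1), (1,2,1,1)}
TSO: 12 outcomes — {(0,0,0,0), (0,0,0,1), (0,0,1,1), (0,2,0,0), (0,2,0,1), (0,2,1,1), (1,0,0,0), (1,0,0,1), (1,0,1,1), (1,2,0,0), (1,2,0,1), (1,2,1,1)}
PSO: 12 outcomes — {(0,0,0,0), (0,0,0,1), (0,0,1,1), (0,2,0,0), (0,2,0,1), (0,2,1,1), (1,0,0,0), (1,0,0,1), (1,0,1,1), (1,2,0,0), (1,2,0,1), (1,2,1,1)}
target (1,0,0,1) ∈ {TSO,PSO}

SC:no TSO:yes PSO:yes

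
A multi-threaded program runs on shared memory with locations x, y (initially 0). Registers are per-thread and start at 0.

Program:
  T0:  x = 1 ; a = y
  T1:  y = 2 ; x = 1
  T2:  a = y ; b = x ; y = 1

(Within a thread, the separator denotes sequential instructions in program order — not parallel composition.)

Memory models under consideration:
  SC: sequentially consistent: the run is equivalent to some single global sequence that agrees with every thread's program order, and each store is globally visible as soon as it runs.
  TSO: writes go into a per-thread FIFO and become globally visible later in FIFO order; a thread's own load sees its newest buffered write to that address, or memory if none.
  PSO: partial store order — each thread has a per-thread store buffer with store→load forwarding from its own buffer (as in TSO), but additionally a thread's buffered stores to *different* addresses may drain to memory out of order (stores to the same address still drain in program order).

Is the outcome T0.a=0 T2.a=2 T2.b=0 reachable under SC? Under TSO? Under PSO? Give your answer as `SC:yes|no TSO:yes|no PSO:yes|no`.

outcome vector order: (T0.a,T2.a,T2.b)
[SC] allowed = {<0 0 0>; <0 0 1>; <0 2 1>; <1 0 0>; <1 0 1>; <1 2 0>; <1 2 1>; <2 0 0>; <2 0 1>; <2 2 0>; <2 2 1>}
[TSO] allowed = {<0 0 0>; <0 0 1>; <0 2 0>; <0 2 1>; <1 0 0>; <1 0 1>; <1 2 0>; <1 2 1>; <2 0 0>; <2 0 1>; <2 2 0>; <2 2 1>}
[PSO] allowed = {<0 0 0>; <0 0 1>; <0 2 0>; <0 2 1>; <1 0 0>; <1 0 1>; <1 2 0>; <1 2 1>; <2 0 0>; <2 0 1>; <2 2 0>; <2 2 1>}
target <0 2 0> ∈ {TSO,PSO}

SC:no TSO:yes PSO:yes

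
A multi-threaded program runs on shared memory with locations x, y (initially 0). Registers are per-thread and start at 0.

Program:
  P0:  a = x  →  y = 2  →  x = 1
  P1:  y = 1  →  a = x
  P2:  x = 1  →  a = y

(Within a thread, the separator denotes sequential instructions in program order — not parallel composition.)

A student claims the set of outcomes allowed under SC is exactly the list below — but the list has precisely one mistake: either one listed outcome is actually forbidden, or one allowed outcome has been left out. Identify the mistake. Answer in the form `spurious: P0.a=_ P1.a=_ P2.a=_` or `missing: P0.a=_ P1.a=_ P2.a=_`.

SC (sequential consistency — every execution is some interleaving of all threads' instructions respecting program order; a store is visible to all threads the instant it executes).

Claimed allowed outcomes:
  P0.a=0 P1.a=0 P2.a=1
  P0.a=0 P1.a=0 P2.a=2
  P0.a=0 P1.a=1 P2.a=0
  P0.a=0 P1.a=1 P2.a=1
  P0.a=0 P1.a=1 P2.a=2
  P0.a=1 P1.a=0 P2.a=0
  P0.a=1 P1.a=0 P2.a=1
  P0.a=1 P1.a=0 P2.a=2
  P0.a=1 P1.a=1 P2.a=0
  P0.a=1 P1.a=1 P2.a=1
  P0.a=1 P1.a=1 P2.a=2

outcome vector order: (P0.a,P1.a,P2.a)
under SC → 0/0/1 0/0/2 0/1/0 0/1/1 0/1/2 1/0/1 1/0/2 1/1/0 1/1/1 1/1/2
claimed∖SC = {1/0/0}

spurious: P0.a=1 P1.a=0 P2.a=0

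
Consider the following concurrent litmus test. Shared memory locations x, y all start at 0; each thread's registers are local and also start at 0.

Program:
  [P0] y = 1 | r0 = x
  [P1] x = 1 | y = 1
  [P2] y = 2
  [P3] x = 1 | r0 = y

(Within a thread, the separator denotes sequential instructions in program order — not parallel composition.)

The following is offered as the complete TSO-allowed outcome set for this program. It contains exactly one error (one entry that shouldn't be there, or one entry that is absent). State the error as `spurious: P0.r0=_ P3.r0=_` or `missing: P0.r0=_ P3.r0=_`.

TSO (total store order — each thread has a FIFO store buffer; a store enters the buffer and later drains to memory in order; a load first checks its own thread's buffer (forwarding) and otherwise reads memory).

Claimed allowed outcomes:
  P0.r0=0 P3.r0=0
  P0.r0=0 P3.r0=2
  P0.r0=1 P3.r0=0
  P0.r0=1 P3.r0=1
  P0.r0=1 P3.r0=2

outcome vector order: (P0.r0,P3.r0)
under TSO → (0,0) (0,1) (0,2) (1,0) (1,1) (1,2)
TSO∖claimed = {(0,1)}

missing: P0.r0=0 P3.r0=1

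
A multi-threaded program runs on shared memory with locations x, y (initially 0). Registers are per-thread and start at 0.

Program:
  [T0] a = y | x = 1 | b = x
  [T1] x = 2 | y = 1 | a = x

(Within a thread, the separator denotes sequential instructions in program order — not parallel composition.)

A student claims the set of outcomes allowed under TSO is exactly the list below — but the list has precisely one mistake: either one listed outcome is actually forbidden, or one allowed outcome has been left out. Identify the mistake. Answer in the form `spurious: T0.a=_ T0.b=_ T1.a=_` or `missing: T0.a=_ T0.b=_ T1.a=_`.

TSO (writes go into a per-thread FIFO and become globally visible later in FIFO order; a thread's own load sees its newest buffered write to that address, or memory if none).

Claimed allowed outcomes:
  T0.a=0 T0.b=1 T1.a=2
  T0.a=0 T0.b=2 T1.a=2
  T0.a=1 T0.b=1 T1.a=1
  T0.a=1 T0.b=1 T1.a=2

missing: T0.a=0 T0.b=1 T1.a=1

outcome vector order: (T0.a,T0.b,T1.a)
under TSO → 011 012 022 111 112
TSO∖claimed = {011}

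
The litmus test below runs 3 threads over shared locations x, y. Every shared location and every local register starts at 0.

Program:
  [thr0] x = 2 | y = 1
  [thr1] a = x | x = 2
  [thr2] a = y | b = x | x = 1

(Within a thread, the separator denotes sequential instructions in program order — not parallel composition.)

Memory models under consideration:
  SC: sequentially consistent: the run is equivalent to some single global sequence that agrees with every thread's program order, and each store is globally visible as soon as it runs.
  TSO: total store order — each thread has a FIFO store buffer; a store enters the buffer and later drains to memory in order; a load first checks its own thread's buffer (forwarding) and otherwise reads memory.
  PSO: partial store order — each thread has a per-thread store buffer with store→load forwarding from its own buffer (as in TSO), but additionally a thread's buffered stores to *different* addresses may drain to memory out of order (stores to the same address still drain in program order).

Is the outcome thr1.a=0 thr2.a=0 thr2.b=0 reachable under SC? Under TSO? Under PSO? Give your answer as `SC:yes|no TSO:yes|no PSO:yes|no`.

outcome vector order: (thr1.a,thr2.a,thr2.b)
[SC] allowed = {(0,0,0); (0,0,2); (0,1,2); (1,0,0); (1,0,2); (1,1,2); (2,0,0); (2,0,2); (2,1,2)}
[TSO] allowed = {(0,0,0); (0,0,2); (0,1,2); (1,0,0); (1,0,2); (1,1,2); (2,0,0); (2,0,2); (2,1,2)}
[PSO] allowed = {(0,0,0); (0,0,2); (0,1,0); (0,1,2); (1,0,0); (1,0,2); (1,1,0); (1,1,2); (2,0,0); (2,0,2); (2,1,0); (2,1,2)}
target (0,0,0) ∈ {SC,TSO,PSO}

SC:yes TSO:yes PSO:yes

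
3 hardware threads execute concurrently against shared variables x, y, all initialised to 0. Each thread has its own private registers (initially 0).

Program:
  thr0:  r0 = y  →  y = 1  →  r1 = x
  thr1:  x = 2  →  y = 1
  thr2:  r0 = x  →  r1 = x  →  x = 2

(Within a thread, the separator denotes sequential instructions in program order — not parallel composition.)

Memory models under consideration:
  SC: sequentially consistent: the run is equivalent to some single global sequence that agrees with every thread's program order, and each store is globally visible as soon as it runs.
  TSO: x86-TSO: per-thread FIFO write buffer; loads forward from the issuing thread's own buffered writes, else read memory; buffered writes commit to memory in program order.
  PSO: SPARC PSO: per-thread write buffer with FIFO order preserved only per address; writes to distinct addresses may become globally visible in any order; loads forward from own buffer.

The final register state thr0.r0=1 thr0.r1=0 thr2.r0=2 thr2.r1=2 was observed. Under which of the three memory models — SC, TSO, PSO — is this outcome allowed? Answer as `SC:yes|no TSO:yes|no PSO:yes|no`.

SC:no TSO:no PSO:yes

outcome vector order: (thr0.r0,thr0.r1,thr2.r0,thr2.r1)
SC: 9 outcomes — {0/0/0/0, 0/0/0/2, 0/0/2/2, 0/2/0/0, 0/2/0/2, 0/2/2/2, 1/2/0/0, 1/2/0/2, 1/2/2/2}
TSO: 9 outcomes — {0/0/0/0, 0/0/0/2, 0/0/2/2, 0/2/0/0, 0/2/0/2, 0/2/2/2, 1/2/0/0, 1/2/0/2, 1/2/2/2}
PSO: 12 outcomes — {0/0/0/0, 0/0/0/2, 0/0/2/2, 0/2/0/0, 0/2/0/2, 0/2/2/2, 1/0/0/0, 1/0/0/2, 1/0/2/2, 1/2/0/0, 1/2/0/2, 1/2/2/2}
target 1/0/2/2 ∈ {PSO}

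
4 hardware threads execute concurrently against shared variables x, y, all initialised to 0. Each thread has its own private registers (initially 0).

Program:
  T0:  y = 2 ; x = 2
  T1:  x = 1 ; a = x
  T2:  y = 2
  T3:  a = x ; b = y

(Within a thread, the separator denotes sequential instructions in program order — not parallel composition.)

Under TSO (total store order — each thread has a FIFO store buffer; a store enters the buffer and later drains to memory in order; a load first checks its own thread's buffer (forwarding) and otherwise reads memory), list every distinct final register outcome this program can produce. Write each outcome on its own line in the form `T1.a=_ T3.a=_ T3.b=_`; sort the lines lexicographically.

outcome vector order: (T1.a,T3.a,T3.b)
|TSO outcomes| = 10

T1.a=1 T3.a=0 T3.b=0
T1.a=1 T3.a=0 T3.b=2
T1.a=1 T3.a=1 T3.b=0
T1.a=1 T3.a=1 T3.b=2
T1.a=1 T3.a=2 T3.b=2
T1.a=2 T3.a=0 T3.b=0
T1.a=2 T3.a=0 T3.b=2
T1.a=2 T3.a=1 T3.b=0
T1.a=2 T3.a=1 T3.b=2
T1.a=2 T3.a=2 T3.b=2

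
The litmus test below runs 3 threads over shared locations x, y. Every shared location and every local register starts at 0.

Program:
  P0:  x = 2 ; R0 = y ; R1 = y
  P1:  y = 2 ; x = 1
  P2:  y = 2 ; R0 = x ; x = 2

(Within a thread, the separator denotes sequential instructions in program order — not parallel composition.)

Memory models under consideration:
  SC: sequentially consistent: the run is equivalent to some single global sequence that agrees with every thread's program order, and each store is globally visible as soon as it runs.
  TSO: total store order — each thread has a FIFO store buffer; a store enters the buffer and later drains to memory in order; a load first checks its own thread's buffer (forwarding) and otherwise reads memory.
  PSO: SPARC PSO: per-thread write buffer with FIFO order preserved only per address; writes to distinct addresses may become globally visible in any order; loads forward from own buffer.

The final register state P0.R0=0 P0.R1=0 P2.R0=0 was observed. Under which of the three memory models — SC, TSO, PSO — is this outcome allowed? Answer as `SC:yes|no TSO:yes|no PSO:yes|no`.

SC:no TSO:yes PSO:yes

outcome vector order: (P0.R0,P0.R1,P2.R0)
[SC] allowed = {001; 002; 021; 022; 220; 221; 222}
[TSO] allowed = {000; 001; 002; 020; 021; 022; 220; 221; 222}
[PSO] allowed = {000; 001; 002; 020; 021; 022; 220; 221; 222}
target 000 ∈ {TSO,PSO}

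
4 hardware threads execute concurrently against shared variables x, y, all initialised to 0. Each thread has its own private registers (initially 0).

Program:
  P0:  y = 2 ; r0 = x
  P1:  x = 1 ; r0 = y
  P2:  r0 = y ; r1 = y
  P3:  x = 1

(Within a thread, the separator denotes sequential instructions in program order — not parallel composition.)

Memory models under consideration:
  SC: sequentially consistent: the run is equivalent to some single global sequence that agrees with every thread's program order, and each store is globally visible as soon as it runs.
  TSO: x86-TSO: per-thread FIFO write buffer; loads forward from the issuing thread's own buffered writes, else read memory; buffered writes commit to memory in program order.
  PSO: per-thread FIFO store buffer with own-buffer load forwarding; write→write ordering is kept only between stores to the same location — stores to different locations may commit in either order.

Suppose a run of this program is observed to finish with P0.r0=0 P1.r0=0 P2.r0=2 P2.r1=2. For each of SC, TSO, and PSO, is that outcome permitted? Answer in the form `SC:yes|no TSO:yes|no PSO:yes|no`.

SC:no TSO:yes PSO:yes

outcome vector order: (P0.r0,P1.r0,P2.r0,P2.r1)
under SC → 0/2/0/0; 0/2/0/2; 0/2/2/2; 1/0/0/0; 1/0/0/2; 1/0/2/2; 1/2/0/0; 1/2/0/2; 1/2/2/2
under TSO → 0/0/0/0; 0/0/0/2; 0/0/2/2; 0/2/0/0; 0/2/0/2; 0/2/2/2; 1/0/0/0; 1/0/0/2; 1/0/2/2; 1/2/0/0; 1/2/0/2; 1/2/2/2
under PSO → 0/0/0/0; 0/0/0/2; 0/0/2/2; 0/2/0/0; 0/2/0/2; 0/2/2/2; 1/0/0/0; 1/0/0/2; 1/0/2/2; 1/2/0/0; 1/2/0/2; 1/2/2/2
target 0/0/2/2 ∈ {TSO,PSO}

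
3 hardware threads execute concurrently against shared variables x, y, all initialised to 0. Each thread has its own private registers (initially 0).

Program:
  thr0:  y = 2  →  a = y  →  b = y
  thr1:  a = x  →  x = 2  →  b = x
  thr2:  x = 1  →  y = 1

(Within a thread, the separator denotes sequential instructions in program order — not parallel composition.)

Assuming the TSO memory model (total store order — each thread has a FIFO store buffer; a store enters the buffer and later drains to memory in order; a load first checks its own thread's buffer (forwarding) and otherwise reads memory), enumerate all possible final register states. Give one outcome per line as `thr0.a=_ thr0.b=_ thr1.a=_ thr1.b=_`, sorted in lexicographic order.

outcome vector order: (thr0.a,thr0.b,thr1.a,thr1.b)
|TSO outcomes| = 9

thr0.a=1 thr0.b=1 thr1.a=0 thr1.b=1
thr0.a=1 thr0.b=1 thr1.a=0 thr1.b=2
thr0.a=1 thr0.b=1 thr1.a=1 thr1.b=2
thr0.a=2 thr0.b=1 thr1.a=0 thr1.b=1
thr0.a=2 thr0.b=1 thr1.a=0 thr1.b=2
thr0.a=2 thr0.b=1 thr1.a=1 thr1.b=2
thr0.a=2 thr0.b=2 thr1.a=0 thr1.b=1
thr0.a=2 thr0.b=2 thr1.a=0 thr1.b=2
thr0.a=2 thr0.b=2 thr1.a=1 thr1.b=2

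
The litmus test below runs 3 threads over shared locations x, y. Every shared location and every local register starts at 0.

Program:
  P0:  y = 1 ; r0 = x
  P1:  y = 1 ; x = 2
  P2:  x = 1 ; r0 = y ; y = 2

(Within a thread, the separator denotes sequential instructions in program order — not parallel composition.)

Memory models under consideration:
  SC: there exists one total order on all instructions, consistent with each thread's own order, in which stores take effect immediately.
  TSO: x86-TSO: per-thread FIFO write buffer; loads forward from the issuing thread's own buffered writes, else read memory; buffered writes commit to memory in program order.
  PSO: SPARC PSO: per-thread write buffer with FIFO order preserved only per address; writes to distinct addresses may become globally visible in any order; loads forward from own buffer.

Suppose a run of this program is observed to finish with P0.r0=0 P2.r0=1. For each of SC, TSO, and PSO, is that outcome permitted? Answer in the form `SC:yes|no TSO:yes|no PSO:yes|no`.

SC:yes TSO:yes PSO:yes

outcome vector order: (P0.r0,P2.r0)
SC (5): 01; 10; 11; 20; 21
TSO (6): 00; 01; 10; 11; 20; 21
PSO (6): 00; 01; 10; 11; 20; 21
target 01 ∈ {SC,TSO,PSO}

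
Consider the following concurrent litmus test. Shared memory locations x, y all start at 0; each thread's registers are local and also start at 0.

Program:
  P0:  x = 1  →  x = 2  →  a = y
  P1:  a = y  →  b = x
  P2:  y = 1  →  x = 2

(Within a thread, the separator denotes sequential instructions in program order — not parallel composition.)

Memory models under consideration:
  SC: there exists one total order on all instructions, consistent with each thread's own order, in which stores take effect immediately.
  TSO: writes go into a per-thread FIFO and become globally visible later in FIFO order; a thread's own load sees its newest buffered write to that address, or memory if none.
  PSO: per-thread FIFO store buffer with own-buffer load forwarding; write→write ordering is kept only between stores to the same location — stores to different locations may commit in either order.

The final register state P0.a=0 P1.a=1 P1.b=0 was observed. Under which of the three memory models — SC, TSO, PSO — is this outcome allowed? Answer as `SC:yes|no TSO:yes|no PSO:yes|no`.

SC:no TSO:yes PSO:yes

outcome vector order: (P0.a,P1.a,P1.b)
under SC → 0/0/0 0/0/1 0/0/2 0/1/2 1/0/0 1/0/1 1/0/2 1/1/0 1/1/1 1/1/2
under TSO → 0/0/0 0/0/1 0/0/2 0/1/0 0/1/1 0/1/2 1/0/0 1/0/1 1/0/2 1/1/0 1/1/1 1/1/2
under PSO → 0/0/0 0/0/1 0/0/2 0/1/0 0/1/1 0/1/2 1/0/0 1/0/1 1/0/2 1/1/0 1/1/1 1/1/2
target 0/1/0 ∈ {TSO,PSO}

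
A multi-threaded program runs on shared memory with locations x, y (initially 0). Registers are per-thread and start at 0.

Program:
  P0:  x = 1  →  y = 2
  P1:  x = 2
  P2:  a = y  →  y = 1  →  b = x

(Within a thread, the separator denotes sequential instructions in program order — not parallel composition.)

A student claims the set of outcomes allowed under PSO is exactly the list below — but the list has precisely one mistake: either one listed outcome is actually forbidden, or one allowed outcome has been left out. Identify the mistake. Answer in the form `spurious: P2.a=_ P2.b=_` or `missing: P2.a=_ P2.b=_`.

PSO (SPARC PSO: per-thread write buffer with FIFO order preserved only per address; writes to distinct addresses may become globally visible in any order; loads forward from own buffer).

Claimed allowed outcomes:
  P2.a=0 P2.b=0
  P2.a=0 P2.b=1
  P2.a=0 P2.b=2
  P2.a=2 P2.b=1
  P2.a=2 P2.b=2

missing: P2.a=2 P2.b=0

outcome vector order: (P2.a,P2.b)
PSO: 6 outcomes — {00 01 02 20 21 22}
PSO∖claimed = {20}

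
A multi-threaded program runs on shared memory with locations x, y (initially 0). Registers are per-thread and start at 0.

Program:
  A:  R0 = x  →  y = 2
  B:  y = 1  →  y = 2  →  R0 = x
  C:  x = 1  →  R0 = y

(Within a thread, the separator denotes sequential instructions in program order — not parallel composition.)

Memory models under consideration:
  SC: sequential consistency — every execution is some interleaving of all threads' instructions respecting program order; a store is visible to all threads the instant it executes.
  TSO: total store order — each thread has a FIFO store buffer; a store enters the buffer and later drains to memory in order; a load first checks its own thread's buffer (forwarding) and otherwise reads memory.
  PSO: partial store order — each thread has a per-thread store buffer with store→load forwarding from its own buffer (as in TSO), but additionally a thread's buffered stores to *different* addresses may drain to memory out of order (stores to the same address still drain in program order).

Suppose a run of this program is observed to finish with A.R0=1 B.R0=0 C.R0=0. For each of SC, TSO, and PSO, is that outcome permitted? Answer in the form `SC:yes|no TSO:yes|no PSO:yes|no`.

SC:no TSO:yes PSO:yes

outcome vector order: (A.R0,B.R0,C.R0)
SC (8): 002 010 011 012 102 110 111 112
TSO (12): 000 001 002 010 011 012 100 101 102 110 111 112
PSO (12): 000 001 002 010 011 012 100 101 102 110 111 112
target 100 ∈ {TSO,PSO}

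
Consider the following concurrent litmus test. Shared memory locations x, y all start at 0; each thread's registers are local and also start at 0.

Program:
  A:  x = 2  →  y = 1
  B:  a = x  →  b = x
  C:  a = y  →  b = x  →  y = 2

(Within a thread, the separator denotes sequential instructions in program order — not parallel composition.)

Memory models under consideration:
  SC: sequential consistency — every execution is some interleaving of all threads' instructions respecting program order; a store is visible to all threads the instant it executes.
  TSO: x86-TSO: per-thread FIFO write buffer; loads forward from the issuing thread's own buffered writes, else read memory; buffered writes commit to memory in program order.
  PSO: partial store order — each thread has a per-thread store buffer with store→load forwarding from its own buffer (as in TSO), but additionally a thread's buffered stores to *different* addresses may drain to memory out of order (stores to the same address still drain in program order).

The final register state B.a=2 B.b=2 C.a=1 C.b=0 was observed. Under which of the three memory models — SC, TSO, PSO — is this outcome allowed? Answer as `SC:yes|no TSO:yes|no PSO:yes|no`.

SC:no TSO:no PSO:yes

outcome vector order: (B.a,B.b,C.a,C.b)
SC: 9 outcomes — {<0 0 0 0>, <0 0 0 2>, <0 0 1 2>, <0 2 0 0>, <0 2 0 2>, <0 2 1 2>, <2 2 0 0>, <2 2 0 2>, <2 2 1 2>}
TSO: 9 outcomes — {<0 0 0 0>, <0 0 0 2>, <0 0 1 2>, <0 2 0 0>, <0 2 0 2>, <0 2 1 2>, <2 2 0 0>, <2 2 0 2>, <2 2 1 2>}
PSO: 12 outcomes — {<0 0 0 0>, <0 0 0 2>, <0 0 1 0>, <0 0 1 2>, <0 2 0 0>, <0 2 0 2>, <0 2 1 0>, <0 2 1 2>, <2 2 0 0>, <2 2 0 2>, <2 2 1 0>, <2 2 1 2>}
target <2 2 1 0> ∈ {PSO}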